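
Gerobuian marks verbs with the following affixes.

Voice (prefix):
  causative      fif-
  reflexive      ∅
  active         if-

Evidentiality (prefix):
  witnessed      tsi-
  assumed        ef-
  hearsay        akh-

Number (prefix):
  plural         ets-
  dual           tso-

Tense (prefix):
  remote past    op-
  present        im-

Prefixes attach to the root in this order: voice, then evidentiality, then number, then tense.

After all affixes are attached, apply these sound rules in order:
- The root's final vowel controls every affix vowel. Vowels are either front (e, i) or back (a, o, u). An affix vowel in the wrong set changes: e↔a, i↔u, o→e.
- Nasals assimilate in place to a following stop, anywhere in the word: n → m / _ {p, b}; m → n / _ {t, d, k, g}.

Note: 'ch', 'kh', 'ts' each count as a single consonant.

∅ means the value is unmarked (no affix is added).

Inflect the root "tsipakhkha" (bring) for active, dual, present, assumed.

umtsoafuftsipakhkha

Attach voice active if- → iftsipakhkha.
Attach evidentiality assumed ef- → efiftsipakhkha.
Attach number dual tso- → tsoefiftsipakhkha.
Attach tense present im- → imtsoefiftsipakhkha.
Apply vowel harmony: imtsoefiftsipakhkha → umtsoafuftsipakhkha.
Nasal assimilation: no change.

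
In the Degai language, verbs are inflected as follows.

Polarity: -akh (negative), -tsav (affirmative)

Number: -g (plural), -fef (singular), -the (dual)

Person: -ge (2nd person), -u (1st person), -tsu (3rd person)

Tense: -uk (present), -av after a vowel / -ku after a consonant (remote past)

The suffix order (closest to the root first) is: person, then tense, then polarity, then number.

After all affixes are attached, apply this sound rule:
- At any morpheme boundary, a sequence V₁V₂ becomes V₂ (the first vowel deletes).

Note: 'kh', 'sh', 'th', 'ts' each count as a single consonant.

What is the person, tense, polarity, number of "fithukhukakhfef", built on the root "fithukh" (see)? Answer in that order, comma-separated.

Segment: fithukh-u-uk-akh-fef.
person: -u → 1st person.
tense: -uk → present.
polarity: -akh → negative.
number: -fef → singular.

1st person, present, negative, singular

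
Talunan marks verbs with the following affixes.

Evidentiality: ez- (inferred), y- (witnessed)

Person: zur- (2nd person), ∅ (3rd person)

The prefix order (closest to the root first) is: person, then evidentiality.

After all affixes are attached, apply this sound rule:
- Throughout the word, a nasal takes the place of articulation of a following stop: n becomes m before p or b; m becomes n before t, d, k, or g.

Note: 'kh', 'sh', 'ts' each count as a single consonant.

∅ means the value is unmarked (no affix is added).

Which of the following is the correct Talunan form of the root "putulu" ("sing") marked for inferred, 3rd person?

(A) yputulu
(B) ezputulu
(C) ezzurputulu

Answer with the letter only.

B

person = 3rd person: zero marking, form stays putulu.
Attach evidentiality inferred ez- → ezputulu.
Nasal assimilation: no change.
So the correct form is ezputulu, option (B).
(A) yputulu is wrong: it uses witnessed instead of inferred for evidentiality.
(C) ezzurputulu is wrong: it uses 2nd person instead of 3rd person for person.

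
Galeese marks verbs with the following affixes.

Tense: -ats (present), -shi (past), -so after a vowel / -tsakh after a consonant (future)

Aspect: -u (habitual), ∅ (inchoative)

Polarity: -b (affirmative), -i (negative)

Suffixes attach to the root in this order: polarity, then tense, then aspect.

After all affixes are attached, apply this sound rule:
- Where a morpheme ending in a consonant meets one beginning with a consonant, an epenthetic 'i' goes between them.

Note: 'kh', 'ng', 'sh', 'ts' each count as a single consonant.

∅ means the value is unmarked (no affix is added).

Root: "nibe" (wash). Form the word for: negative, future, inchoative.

nibeiso

Attach polarity negative -i → nibei.
Attach tense future -so (after vowel 'i') → nibeiso.
aspect = inchoative: zero marking, form stays nibeiso.
Epenthesis: no change.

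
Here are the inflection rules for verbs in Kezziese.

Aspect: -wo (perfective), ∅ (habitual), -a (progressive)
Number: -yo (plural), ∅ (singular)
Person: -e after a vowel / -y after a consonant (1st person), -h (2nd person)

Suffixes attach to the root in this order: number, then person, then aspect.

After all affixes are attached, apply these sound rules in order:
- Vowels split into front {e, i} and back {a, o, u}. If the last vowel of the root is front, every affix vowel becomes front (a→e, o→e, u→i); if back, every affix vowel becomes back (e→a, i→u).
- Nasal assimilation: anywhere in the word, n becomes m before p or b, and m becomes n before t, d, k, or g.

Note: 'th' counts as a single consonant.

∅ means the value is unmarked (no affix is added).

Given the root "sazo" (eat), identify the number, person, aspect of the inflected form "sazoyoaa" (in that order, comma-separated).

plural, 1st person, progressive

Segment: sazo-yo-e-a.
number: -yo → plural.
person: -e/y → 1st person.
aspect: -a → progressive.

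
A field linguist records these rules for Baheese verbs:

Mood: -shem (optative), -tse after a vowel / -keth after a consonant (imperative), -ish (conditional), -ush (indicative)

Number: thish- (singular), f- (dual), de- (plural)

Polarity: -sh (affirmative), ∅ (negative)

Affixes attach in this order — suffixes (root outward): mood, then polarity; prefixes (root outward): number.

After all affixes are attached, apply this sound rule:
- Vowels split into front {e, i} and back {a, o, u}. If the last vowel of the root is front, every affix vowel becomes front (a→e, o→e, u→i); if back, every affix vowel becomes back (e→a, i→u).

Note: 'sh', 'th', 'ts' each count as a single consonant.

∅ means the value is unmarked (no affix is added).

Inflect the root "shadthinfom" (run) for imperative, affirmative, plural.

Attach mood imperative -keth (after consonant 'm') → shadthinfomketh.
Attach polarity affirmative -sh → shadthinfomkethsh.
Attach number plural de- → deshadthinfomkethsh.
Apply vowel harmony: deshadthinfomkethsh → dashadthinfomkathsh.

dashadthinfomkathsh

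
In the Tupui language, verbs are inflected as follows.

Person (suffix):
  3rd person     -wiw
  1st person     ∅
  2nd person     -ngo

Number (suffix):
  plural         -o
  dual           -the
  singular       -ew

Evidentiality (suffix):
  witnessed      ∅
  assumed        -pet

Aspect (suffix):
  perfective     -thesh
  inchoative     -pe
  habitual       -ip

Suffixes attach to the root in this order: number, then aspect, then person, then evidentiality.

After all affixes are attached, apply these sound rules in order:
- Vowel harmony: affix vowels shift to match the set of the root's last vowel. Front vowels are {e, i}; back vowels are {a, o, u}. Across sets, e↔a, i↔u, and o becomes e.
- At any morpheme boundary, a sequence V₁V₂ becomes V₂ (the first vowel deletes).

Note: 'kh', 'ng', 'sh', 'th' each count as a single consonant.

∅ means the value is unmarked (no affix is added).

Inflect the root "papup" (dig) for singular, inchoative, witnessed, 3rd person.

papupawpawuw

Attach number singular -ew → papupew.
Attach aspect inchoative -pe → papupewpe.
Attach person 3rd person -wiw → papupewpewiw.
evidentiality = witnessed: zero marking, form stays papupewpewiw.
Apply vowel harmony: papupewpewiw → papupawpawuw.
Vowel deletion: no change.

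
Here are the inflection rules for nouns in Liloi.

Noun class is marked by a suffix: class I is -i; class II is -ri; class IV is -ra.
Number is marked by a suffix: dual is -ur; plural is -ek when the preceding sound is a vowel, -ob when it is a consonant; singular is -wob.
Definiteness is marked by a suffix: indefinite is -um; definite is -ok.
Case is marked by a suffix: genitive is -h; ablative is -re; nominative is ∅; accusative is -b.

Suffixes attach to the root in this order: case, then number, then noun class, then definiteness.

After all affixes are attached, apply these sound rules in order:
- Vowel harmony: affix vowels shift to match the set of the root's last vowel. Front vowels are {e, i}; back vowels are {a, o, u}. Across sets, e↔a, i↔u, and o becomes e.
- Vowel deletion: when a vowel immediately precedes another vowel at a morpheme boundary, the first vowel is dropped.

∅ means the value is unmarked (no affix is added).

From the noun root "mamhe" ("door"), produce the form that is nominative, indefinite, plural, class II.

mamhekrim

case = nominative: zero marking, form stays mamhe.
Attach number plural -ek (after vowel 'e') → mamheek.
Attach noun class class II -ri → mamheekri.
Attach definiteness indefinite -um → mamheekrium.
Apply vowel harmony: mamheekrium → mamheekriim.
Apply vowel deletion: mamheekriim → mamhekrim.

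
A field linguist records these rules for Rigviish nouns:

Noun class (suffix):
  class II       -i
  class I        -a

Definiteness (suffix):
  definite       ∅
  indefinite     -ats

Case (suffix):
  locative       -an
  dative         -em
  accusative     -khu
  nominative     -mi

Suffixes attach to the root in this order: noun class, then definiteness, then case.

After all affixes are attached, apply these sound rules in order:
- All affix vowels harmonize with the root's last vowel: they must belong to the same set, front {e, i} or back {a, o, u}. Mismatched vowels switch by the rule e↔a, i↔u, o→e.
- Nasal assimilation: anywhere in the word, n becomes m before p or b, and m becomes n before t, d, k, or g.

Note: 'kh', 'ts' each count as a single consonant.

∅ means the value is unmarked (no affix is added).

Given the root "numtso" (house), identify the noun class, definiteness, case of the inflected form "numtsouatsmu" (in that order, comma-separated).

class II, indefinite, nominative

Segment: numtso-i-ats-mi.
noun class: -i → class II.
definiteness: -ats → indefinite.
case: -mi → nominative.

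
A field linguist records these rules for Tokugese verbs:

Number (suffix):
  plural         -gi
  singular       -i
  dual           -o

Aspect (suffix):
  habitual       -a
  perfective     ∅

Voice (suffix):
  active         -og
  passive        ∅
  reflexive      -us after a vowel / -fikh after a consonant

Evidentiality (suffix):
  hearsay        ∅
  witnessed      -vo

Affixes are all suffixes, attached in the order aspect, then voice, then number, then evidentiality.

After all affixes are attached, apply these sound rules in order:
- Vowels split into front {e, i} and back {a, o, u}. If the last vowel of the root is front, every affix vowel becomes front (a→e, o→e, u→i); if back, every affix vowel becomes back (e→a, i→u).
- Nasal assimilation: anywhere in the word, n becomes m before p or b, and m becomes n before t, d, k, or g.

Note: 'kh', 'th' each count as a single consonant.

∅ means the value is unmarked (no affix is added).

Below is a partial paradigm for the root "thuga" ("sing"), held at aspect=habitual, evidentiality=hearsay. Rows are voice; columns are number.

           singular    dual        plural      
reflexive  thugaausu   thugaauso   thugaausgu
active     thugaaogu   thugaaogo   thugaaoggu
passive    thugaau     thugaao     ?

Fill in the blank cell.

thugaagu

Attach aspect habitual -a → thugaa.
voice = passive: zero marking, form stays thugaa.
Attach number plural -gi → thugaagi.
evidentiality = hearsay: zero marking, form stays thugaagi.
Apply vowel harmony: thugaagi → thugaagu.
Nasal assimilation: no change.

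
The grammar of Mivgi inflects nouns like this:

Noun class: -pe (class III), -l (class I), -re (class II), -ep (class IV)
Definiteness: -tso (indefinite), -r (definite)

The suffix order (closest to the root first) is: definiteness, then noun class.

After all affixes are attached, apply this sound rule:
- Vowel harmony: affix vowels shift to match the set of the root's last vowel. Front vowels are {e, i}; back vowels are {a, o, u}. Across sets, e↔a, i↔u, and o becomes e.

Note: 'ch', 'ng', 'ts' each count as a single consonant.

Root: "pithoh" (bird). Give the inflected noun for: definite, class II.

Attach definiteness definite -r → pithohr.
Attach noun class class II -re → pithohrre.
Apply vowel harmony: pithohrre → pithohrra.

pithohrra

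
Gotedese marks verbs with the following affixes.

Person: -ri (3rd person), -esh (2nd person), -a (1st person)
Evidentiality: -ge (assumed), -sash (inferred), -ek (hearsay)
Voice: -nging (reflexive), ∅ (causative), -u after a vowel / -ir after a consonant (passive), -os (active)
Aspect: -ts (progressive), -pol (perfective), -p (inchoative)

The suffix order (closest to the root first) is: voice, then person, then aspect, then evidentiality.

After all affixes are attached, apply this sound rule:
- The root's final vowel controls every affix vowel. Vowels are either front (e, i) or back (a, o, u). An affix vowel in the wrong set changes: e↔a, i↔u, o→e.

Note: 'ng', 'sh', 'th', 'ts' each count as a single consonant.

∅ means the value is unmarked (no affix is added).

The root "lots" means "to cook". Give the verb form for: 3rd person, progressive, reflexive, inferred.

Attach voice reflexive -nging → lotsnging.
Attach person 3rd person -ri → lotsngingri.
Attach aspect progressive -ts → lotsngingrits.
Attach evidentiality inferred -sash → lotsngingritssash.
Apply vowel harmony: lotsngingritssash → lotsngungrutssash.

lotsngungrutssash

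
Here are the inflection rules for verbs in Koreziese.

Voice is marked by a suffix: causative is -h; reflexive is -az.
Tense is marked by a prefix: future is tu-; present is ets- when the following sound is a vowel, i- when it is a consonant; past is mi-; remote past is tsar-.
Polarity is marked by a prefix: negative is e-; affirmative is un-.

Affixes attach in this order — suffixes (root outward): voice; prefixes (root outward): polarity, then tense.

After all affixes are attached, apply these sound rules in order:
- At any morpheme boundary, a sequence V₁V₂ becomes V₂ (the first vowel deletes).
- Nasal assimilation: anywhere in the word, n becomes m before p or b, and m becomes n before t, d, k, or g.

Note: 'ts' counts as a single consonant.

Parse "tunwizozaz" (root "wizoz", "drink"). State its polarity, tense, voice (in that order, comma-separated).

Segment: tu-un-wizoz-az.
polarity: un- → affirmative.
tense: tu- → future.
voice: -az → reflexive.

affirmative, future, reflexive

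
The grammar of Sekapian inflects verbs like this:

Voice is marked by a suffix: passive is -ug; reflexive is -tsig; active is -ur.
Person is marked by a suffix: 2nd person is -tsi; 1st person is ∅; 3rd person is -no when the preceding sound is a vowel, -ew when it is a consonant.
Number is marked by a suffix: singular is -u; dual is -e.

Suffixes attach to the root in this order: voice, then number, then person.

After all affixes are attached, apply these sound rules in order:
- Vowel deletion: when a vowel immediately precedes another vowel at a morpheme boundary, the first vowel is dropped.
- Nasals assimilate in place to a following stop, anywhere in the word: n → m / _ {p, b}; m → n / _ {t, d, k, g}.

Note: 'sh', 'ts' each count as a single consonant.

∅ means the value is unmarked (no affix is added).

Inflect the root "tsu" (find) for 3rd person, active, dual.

tsureno

Attach voice active -ur → tsuur.
Attach number dual -e → tsuure.
Attach person 3rd person -no (after vowel 'e') → tsuureno.
Apply vowel deletion: tsuureno → tsureno.
Nasal assimilation: no change.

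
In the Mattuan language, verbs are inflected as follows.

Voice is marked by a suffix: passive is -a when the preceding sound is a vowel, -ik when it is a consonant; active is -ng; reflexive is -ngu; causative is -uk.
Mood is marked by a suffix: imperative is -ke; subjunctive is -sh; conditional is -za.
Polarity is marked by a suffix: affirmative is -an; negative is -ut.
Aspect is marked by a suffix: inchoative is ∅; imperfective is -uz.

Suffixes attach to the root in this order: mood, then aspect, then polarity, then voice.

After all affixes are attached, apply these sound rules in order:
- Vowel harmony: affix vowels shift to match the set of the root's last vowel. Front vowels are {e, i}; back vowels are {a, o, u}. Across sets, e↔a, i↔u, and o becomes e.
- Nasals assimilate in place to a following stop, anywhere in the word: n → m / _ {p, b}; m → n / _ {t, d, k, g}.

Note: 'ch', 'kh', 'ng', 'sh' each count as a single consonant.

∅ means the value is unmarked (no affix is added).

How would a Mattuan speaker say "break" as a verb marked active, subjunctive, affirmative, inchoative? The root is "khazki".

Attach mood subjunctive -sh → khazkish.
aspect = inchoative: zero marking, form stays khazkish.
Attach polarity affirmative -an → khazkishan.
Attach voice active -ng → khazkishanng.
Apply vowel harmony: khazkishanng → khazkishenng.
Nasal assimilation: no change.

khazkishenng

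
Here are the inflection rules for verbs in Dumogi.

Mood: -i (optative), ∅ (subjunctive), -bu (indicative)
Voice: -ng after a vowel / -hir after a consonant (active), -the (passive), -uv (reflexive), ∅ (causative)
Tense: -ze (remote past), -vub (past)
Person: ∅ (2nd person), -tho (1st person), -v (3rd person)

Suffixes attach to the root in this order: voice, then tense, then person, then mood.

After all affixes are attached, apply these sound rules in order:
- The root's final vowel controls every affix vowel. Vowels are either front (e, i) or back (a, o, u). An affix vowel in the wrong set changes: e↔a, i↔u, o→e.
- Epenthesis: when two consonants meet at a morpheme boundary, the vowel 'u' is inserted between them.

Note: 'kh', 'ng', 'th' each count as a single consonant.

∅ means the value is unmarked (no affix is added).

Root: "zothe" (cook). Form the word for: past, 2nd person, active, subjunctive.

zothenguvib

Attach voice active -ng (after vowel 'e') → zotheng.
Attach tense past -vub → zothengvub.
person = 2nd person: zero marking, form stays zothengvub.
mood = subjunctive: zero marking, form stays zothengvub.
Apply vowel harmony: zothengvub → zothengvib.
Apply epenthesis: zothengvib → zothenguvib.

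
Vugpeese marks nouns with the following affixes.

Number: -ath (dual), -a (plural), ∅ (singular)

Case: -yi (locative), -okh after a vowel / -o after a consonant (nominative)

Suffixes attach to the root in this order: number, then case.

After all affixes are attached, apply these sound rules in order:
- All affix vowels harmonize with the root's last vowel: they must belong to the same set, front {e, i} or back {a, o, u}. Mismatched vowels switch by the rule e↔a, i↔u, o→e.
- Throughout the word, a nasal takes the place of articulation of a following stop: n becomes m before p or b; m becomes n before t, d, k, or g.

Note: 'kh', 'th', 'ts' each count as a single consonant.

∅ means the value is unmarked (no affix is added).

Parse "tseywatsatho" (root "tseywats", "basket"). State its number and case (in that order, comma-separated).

Segment: tseywats-ath-o.
number: -ath → dual.
case: -okh/o → nominative.

dual, nominative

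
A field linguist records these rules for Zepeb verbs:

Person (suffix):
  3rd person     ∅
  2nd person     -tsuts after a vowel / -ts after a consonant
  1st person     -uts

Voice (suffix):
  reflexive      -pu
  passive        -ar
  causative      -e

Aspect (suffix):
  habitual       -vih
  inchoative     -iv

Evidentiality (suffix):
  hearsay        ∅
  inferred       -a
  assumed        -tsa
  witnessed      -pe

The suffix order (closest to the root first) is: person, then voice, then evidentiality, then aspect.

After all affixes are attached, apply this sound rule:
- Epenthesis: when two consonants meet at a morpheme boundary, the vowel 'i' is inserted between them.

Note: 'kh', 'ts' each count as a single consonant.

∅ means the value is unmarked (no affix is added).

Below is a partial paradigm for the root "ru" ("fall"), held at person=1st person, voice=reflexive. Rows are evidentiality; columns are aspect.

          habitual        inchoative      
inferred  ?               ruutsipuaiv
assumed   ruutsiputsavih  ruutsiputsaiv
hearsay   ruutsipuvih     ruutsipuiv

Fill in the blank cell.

ruutsipuavih

Attach person 1st person -uts → ruuts.
Attach voice reflexive -pu → ruutspu.
Attach evidentiality inferred -a → ruutspua.
Attach aspect habitual -vih → ruutspuavih.
Apply epenthesis: ruutspuavih → ruutsipuavih.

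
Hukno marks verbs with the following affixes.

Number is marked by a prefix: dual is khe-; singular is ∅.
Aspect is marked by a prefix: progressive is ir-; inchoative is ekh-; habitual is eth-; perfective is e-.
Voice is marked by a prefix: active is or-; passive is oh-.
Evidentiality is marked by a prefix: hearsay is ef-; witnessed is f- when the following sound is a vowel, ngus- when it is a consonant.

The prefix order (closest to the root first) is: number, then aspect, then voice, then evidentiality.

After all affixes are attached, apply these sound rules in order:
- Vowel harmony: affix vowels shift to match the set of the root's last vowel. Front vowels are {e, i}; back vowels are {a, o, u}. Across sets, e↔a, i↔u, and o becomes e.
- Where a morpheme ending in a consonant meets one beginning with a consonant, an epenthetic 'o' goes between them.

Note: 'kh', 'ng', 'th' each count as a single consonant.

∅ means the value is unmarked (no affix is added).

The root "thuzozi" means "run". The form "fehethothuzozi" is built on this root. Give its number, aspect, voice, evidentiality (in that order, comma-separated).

Segment: f-oh-eth-thuzozi.
number: ∅ → singular.
aspect: eth- → habitual.
voice: oh- → passive.
evidentiality: f/ngus- → witnessed.

singular, habitual, passive, witnessed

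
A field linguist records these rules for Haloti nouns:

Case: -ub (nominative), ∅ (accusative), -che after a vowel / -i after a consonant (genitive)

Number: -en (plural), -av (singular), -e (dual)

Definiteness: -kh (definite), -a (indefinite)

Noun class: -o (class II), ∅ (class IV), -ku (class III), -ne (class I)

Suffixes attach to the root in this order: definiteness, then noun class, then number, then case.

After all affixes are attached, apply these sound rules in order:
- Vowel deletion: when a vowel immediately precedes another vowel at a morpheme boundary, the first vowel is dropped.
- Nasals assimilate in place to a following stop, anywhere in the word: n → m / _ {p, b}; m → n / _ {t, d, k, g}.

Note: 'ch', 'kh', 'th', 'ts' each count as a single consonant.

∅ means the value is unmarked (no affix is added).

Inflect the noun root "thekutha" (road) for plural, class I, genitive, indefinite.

Attach definiteness indefinite -a → thekuthaa.
Attach noun class class I -ne → thekuthaane.
Attach number plural -en → thekuthaaneen.
Attach case genitive -i (after consonant 'n') → thekuthaaneeni.
Apply vowel deletion: thekuthaaneeni → thekuthaneni.
Nasal assimilation: no change.

thekuthaneni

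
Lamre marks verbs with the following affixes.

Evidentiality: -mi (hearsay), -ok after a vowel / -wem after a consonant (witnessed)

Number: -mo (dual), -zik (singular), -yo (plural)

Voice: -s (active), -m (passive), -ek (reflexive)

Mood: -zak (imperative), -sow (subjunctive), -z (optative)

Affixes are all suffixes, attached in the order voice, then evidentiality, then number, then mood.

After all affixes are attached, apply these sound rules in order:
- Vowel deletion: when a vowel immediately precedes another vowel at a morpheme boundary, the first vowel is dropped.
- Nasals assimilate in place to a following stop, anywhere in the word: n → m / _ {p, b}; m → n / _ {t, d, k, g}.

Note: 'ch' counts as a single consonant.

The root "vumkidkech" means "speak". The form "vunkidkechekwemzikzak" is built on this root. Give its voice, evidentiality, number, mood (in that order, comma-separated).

reflexive, witnessed, singular, imperative

Segment: vumkidkech-ek-wem-zik-zak.
voice: -ek → reflexive.
evidentiality: -ok/wem → witnessed.
number: -zik → singular.
mood: -zak → imperative.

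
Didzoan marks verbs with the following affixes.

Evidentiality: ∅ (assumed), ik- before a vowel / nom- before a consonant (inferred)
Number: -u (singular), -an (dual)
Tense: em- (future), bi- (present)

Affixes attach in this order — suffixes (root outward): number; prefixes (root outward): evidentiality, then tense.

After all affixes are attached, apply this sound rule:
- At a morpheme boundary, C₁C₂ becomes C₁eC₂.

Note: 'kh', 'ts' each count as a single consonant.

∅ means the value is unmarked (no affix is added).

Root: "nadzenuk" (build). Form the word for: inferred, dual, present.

Attach number dual -an → nadzenukan.
Attach evidentiality inferred nom- (before consonant 'n') → nomnadzenukan.
Attach tense present bi- → binomnadzenukan.
Apply epenthesis: binomnadzenukan → binomenadzenukan.

binomenadzenukan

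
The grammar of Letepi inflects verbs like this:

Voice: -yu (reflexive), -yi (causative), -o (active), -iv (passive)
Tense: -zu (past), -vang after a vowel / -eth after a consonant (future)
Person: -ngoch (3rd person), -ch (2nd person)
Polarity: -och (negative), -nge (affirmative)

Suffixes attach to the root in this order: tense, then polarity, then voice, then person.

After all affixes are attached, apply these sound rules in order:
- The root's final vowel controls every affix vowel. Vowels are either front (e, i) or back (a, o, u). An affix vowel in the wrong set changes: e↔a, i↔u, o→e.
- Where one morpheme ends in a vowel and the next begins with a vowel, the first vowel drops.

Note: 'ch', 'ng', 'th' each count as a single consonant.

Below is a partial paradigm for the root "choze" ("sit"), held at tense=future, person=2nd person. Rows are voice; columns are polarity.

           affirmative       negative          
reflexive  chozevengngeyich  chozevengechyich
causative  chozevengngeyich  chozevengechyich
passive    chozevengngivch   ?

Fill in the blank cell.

Attach tense future -vang (after vowel 'e') → chozevang.
Attach polarity negative -och → chozevangoch.
Attach voice passive -iv → chozevangochiv.
Attach person 2nd person -ch → chozevangochivch.
Apply vowel harmony: chozevangochivch → chozevengechivch.
Vowel deletion: no change.

chozevengechivch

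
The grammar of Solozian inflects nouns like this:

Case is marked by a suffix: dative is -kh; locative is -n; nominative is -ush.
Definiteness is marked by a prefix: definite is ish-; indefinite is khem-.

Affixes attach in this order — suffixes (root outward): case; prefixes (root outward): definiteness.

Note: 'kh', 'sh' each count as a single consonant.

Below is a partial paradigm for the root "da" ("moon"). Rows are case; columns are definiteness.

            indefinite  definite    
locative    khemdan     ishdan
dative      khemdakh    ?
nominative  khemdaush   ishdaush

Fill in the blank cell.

ishdakh

Attach case dative -kh → dakh.
Attach definiteness definite ish- → ishdakh.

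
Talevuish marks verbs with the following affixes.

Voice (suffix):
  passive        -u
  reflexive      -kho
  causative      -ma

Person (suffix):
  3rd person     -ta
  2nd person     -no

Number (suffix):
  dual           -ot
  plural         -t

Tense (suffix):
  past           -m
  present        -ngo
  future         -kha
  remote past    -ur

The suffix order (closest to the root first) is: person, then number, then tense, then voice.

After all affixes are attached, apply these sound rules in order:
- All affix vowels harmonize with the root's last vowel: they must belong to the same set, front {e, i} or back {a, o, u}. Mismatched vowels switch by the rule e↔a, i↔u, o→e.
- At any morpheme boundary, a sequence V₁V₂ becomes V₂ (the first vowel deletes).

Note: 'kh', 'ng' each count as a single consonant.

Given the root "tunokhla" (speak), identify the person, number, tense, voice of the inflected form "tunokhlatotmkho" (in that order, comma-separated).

Segment: tunokhla-ta-ot-m-kho.
person: -ta → 3rd person.
number: -ot → dual.
tense: -m → past.
voice: -kho → reflexive.

3rd person, dual, past, reflexive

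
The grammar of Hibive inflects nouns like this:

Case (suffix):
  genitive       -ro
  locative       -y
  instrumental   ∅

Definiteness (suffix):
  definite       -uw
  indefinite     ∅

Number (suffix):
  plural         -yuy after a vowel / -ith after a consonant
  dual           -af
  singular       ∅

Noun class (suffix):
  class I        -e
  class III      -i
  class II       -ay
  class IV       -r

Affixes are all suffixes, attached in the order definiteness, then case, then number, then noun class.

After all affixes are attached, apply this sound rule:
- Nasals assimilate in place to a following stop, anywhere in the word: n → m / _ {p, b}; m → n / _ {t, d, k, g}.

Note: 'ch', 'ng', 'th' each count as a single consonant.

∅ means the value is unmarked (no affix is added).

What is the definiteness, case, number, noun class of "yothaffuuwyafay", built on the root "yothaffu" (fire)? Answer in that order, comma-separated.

definite, locative, dual, class II

Segment: yothaffu-uw-y-af-ay.
definiteness: -uw → definite.
case: -y → locative.
number: -af → dual.
noun class: -ay → class II.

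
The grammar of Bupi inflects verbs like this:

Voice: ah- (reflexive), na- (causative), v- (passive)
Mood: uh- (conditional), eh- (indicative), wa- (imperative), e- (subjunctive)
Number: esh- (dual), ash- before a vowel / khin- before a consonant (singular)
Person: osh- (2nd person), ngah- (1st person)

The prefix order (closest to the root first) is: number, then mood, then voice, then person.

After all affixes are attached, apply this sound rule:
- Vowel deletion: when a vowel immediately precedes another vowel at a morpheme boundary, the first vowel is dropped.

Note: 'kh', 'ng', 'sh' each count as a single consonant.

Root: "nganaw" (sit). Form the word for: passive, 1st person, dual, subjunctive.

Attach number dual esh- → eshnganaw.
Attach mood subjunctive e- → eeshnganaw.
Attach voice passive v- → veeshnganaw.
Attach person 1st person ngah- → ngahveeshnganaw.
Apply vowel deletion: ngahveeshnganaw → ngahveshnganaw.

ngahveshnganaw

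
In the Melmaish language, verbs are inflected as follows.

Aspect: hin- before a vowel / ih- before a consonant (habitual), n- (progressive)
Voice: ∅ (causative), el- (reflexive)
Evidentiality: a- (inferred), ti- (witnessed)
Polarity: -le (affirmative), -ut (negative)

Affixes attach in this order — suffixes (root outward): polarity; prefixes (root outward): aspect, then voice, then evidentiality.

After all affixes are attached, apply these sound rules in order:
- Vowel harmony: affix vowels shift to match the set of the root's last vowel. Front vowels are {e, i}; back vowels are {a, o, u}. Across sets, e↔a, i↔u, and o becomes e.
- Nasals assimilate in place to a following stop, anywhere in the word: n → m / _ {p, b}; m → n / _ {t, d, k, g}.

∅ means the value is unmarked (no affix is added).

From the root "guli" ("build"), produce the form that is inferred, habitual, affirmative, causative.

Attach aspect habitual ih- (before consonant 'g') → ihguli.
voice = causative: zero marking, form stays ihguli.
Attach evidentiality inferred a- → aihguli.
Attach polarity affirmative -le → aihgulile.
Apply vowel harmony: aihgulile → eihgulile.
Nasal assimilation: no change.

eihgulile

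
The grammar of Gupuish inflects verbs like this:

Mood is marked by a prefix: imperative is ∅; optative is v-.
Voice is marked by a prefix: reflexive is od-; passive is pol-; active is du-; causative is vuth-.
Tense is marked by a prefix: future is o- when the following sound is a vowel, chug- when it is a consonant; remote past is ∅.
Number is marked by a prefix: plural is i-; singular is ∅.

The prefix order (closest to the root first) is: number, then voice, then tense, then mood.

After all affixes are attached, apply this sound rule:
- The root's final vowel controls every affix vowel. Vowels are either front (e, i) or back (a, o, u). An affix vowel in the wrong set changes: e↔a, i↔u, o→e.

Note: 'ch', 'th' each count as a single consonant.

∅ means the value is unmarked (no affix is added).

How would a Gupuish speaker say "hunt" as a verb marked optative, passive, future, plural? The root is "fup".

vchugpolufup

Attach number plural i- → ifup.
Attach voice passive pol- → polifup.
Attach tense future chug- (before consonant 'p') → chugpolifup.
Attach mood optative v- → vchugpolifup.
Apply vowel harmony: vchugpolifup → vchugpolufup.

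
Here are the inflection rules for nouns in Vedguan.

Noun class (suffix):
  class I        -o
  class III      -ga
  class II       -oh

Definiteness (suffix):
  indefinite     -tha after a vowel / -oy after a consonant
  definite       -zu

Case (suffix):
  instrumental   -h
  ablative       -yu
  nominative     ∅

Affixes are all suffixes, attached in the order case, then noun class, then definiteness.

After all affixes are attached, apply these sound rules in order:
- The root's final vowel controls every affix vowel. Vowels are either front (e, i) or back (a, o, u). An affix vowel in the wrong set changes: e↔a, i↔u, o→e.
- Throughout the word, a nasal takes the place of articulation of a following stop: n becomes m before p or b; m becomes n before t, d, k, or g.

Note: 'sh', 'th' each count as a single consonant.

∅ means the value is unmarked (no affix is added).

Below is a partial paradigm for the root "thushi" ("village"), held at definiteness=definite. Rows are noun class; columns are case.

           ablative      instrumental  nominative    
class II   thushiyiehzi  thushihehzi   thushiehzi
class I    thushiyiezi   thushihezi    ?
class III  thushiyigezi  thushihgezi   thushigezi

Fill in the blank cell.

thushiezi

case = nominative: zero marking, form stays thushi.
Attach noun class class I -o → thushio.
Attach definiteness definite -zu → thushiozu.
Apply vowel harmony: thushiozu → thushiezi.
Nasal assimilation: no change.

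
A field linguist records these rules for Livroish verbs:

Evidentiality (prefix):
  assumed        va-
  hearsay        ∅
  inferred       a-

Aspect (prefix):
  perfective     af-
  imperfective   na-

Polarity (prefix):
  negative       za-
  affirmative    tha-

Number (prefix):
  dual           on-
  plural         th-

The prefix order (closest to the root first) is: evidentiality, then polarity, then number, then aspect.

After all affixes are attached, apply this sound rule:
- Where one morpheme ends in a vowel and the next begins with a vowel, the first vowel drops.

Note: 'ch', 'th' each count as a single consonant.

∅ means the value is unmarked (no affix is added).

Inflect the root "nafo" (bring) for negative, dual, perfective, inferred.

Attach evidentiality inferred a- → anafo.
Attach polarity negative za- → zaanafo.
Attach number dual on- → onzaanafo.
Attach aspect perfective af- → afonzaanafo.
Apply vowel deletion: afonzaanafo → afonzanafo.

afonzanafo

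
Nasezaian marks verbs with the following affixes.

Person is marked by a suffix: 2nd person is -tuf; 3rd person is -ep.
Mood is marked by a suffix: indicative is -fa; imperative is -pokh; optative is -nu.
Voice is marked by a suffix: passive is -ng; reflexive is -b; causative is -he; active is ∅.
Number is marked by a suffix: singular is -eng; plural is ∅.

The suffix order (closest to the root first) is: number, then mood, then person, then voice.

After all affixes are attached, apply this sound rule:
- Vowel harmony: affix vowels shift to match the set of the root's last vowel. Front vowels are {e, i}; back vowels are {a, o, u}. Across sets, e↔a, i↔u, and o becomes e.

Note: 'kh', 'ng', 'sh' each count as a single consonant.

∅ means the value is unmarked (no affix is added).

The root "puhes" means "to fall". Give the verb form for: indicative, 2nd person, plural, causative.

number = plural: zero marking, form stays puhes.
Attach mood indicative -fa → puhesfa.
Attach person 2nd person -tuf → puhesfatuf.
Attach voice causative -he → puhesfatufhe.
Apply vowel harmony: puhesfatufhe → puhesfetifhe.

puhesfetifhe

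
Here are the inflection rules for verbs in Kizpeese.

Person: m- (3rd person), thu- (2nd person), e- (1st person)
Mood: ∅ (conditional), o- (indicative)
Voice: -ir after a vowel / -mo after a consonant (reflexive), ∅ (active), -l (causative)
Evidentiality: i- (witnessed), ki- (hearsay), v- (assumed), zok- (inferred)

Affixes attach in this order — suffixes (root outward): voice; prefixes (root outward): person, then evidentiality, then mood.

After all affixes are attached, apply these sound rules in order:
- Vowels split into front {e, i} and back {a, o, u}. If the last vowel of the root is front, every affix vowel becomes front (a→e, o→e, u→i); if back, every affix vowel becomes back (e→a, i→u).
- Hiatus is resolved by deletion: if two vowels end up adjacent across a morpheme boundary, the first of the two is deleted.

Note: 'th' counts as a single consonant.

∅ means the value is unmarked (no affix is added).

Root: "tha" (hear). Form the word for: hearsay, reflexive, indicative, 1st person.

okathur

Attach person 1st person e- → etha.
Attach voice reflexive -ir (after vowel 'a') → ethair.
Attach evidentiality hearsay ki- → kiethair.
Attach mood indicative o- → okiethair.
Apply vowel harmony: okiethair → okuathaur.
Apply vowel deletion: okuathaur → okathur.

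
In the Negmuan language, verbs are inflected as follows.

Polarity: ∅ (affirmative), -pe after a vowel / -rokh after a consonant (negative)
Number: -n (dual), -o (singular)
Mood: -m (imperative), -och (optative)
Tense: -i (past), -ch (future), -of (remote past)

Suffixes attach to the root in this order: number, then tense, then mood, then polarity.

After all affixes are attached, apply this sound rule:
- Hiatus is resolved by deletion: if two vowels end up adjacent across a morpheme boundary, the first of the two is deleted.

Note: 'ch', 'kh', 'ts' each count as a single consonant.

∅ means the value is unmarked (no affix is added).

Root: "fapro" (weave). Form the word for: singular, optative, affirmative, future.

Attach number singular -o → faproo.
Attach tense future -ch → faprooch.
Attach mood optative -och → faproochoch.
polarity = affirmative: zero marking, form stays faproochoch.
Apply vowel deletion: faproochoch → faprochoch.

faprochoch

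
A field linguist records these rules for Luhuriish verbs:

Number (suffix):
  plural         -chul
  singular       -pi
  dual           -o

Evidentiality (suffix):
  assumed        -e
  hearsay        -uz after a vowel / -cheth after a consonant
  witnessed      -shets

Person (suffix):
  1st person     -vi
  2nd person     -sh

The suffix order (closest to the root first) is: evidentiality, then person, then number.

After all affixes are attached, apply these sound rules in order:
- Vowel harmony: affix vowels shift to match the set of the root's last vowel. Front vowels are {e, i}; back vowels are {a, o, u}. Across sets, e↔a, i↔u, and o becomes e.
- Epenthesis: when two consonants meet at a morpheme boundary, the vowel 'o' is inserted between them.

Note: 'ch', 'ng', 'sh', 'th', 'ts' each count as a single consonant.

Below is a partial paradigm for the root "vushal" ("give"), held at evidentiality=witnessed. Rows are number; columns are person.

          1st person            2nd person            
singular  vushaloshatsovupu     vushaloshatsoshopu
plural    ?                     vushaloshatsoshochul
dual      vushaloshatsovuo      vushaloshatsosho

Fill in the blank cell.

Attach evidentiality witnessed -shets → vushalshets.
Attach person 1st person -vi → vushalshetsvi.
Attach number plural -chul → vushalshetsvichul.
Apply vowel harmony: vushalshetsvichul → vushalshatsvuchul.
Apply epenthesis: vushalshatsvuchul → vushaloshatsovuchul.

vushaloshatsovuchul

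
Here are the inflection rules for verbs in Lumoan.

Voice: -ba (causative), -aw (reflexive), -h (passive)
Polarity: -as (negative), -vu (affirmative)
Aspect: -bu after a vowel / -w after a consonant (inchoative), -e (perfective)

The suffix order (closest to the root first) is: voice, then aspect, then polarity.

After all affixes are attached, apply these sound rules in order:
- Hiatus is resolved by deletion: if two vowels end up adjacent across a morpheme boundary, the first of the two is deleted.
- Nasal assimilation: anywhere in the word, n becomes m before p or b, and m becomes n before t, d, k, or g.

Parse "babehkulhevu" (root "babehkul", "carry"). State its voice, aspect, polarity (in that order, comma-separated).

passive, perfective, affirmative

Segment: babehkul-h-e-vu.
voice: -h → passive.
aspect: -e → perfective.
polarity: -vu → affirmative.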